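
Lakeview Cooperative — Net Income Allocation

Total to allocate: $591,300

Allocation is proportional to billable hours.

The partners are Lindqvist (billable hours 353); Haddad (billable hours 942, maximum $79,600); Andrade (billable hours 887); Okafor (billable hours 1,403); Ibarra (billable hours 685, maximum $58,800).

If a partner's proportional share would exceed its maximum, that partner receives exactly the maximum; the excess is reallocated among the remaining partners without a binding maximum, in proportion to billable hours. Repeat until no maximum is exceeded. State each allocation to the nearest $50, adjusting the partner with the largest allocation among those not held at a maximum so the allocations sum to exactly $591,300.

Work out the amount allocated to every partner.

Lindqvist: $60,500 · Haddad: $79,600 · Andrade: $152,000 · Okafor: $240,400 · Ibarra: $58,800

Combined billable hours = 4,270.
Proportional shares (ignoring caps): Lindqvist 48,882.65; Haddad 130,446.04; Andrade 122,829.77; Okafor 194,284.29; Ibarra 94,857.26.
Cap binds for Haddad ($79,600), Ibarra ($58,800); balance $452,900 reallocated over remaining billable hours 2,643.
Remaining shares: Lindqvist 60,489.48 → $60,500; Andrade 151,994.82 → $152,000; Okafor 240,415.70 → $240,400.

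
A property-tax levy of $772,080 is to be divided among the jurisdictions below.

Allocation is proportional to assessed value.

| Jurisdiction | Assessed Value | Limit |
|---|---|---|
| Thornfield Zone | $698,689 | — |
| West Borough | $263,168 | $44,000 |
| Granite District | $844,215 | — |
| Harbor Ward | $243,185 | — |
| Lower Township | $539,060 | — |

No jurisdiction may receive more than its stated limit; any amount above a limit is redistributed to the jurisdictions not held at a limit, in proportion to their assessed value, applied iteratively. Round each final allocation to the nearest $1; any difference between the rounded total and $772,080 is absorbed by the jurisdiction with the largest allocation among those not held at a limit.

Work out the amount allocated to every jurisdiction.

Assessed value total: 2,588,317.
Proportional shares (ignoring caps): Thornfield Zone 208,414.89; West Borough 78,501.49; Granite District 251,824.45; Harbor Ward 72,540.68; Lower Township 160,798.48.
Held at cap: West Borough ($44,000); balance $728,080 reallocated over remaining assessed value 2,325,149.
Shares after redistribution: Thornfield Zone 218,782.32 → $218,782; Granite District 264,351.26 → $264,351; Harbor Ward 76,149.16 → $76,149; Lower Township 168,797.27 → $168,797.
Rounding difference +$1 applied to Granite District → $264,352.

Thornfield Zone: $218,782 · West Borough: $44,000 · Granite District: $264,352 · Harbor Ward: $76,149 · Lower Township: $168,797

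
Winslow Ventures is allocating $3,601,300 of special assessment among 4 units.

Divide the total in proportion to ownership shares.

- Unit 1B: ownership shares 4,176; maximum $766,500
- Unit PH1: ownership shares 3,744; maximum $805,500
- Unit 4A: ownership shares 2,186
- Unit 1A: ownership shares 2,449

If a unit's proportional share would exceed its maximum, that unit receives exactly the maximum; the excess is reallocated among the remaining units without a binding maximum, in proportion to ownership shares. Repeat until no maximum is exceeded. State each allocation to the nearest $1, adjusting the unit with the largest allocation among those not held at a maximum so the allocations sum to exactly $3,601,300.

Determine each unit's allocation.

Unit 1B: $766,500; Unit PH1: $805,500; Unit 4A: $957,077; Unit 1A: $1,072,223

Sum of ownership shares: 12,555.
Proportional shares (ignoring caps): Unit 1B 1,197,851.76; Unit PH1 1,073,936.06; Unit 4A 627,036.38; Unit 1A 702,475.80.
Capped: Unit 1B ($766,500), Unit PH1 ($805,500); balance $2,029,300 reallocated over remaining ownership shares 4,635.
Shares after redistribution: Unit 4A 957,076.55 → $957,077; Unit 1A 1,072,223.45 → $1,072,223.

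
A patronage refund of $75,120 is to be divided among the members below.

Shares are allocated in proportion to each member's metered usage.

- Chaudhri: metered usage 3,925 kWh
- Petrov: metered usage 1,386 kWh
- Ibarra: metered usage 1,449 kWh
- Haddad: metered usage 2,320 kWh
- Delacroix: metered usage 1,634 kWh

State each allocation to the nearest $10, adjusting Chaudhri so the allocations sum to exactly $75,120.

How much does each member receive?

Chaudhri: $27,510 · Petrov: $9,720 · Ibarra: $10,160 · Haddad: $16,270 · Delacroix: $11,460

Total metered usage = 10,714.
Unrounded shares: Chaudhri 3,925/10,714 × $75,120 = 27,519.69; Petrov 1,386/10,714 × $75,120 = 9,717.78; Ibarra 1,449/10,714 × $75,120 = 10,159.50; Haddad 2,320/10,714 × $75,120 = 16,266.42; Delacroix 1,634/10,714 × $75,120 = 11,456.61.
After rounding ($10): Chaudhri $27,520; Petrov $9,720; Ibarra $10,160; Haddad $16,270; Delacroix $11,460. Sum = $75,130.
Difference $75,120 − $75,130 = −$10 applied to Chaudhri: Chaudhri becomes $27,510.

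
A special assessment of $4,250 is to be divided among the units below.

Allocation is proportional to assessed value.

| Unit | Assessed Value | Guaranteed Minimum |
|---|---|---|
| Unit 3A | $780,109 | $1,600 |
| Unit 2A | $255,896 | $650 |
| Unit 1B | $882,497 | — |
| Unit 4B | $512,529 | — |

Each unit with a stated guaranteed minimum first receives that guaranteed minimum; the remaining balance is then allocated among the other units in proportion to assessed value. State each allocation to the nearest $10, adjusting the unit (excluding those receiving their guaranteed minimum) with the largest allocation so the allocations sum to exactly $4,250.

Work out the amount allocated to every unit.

Fund the minimums — Unit 3A $1,600; Unit 2A $650. Residual $2,000.
Residual split over remaining assessed value 1,395,026: Unit 1B 1,265.21 → $1,270; Unit 4B 734.79 → $730.

Unit 3A: $1,600 | Unit 2A: $650 | Unit 1B: $1,270 | Unit 4B: $730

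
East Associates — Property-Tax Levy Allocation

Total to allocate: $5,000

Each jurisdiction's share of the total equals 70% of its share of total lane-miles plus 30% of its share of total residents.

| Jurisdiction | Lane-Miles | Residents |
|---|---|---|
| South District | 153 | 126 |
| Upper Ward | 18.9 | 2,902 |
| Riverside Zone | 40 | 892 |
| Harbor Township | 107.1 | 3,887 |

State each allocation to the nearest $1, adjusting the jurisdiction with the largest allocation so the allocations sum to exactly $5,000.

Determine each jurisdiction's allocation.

South District: $1,703 | Upper Ward: $765 | Riverside Zone: $610 | Harbor Township: $1,922

Lane-miles total 319; residents total 7,807.
Combined weights (70% lane-miles + 30% residents): South District 0.3406; Upper Ward 0.1530; Riverside Zone 0.1221; Harbor Township 0.3844.
Unrounded shares: South District 1,702.89; Upper Ward 764.94; Riverside Zone 610.26; Harbor Township 1,921.91.
At nearest $1: South District $1,703; Upper Ward $765; Riverside Zone $610; Harbor Township $1,922. Sum = $5,000.
Sum already equals the total — no adjustment.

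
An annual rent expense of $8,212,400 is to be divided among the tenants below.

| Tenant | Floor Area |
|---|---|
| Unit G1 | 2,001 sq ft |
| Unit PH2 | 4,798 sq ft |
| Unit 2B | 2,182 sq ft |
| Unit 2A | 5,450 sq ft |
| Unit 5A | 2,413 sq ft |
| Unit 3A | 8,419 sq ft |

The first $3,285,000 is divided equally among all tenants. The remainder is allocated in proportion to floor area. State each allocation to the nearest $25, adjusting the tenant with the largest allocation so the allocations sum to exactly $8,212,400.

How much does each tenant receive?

$3,285,000 shared equally gives $547,500 per tenant.
Remainder $4,927,400 by floor area (total 25,263): Unit G1 390,283.32 → $390,275; Unit PH2 935,821.76 → $935,825; Unit 2B 425,586.30 → $425,575; Unit 2A 1,062,990.54 → $1,063,000; Unit 5A 470,641.50 → $470,650; Unit 3A 1,642,076.58 → $1,642,075.
Totals: Unit G1 $547,500 + $390,275 = $937,775; Unit PH2 $547,500 + $935,825 = $1,483,325; Unit 2B $547,500 + $425,575 = $973,075; Unit 2A $547,500 + $1,063,000 = $1,610,500; Unit 5A $547,500 + $470,650 = $1,018,150; Unit 3A $547,500 + $1,642,075 = $2,189,575.

Unit G1: $937,775; Unit PH2: $1,483,325; Unit 2B: $973,075; Unit 2A: $1,610,500; Unit 5A: $1,018,150; Unit 3A: $2,189,575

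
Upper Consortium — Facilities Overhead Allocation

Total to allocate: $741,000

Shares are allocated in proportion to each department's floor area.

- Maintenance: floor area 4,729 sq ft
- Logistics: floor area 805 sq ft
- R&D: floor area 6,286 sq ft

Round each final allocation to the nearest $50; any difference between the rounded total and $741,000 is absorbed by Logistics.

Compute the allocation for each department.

Maintenance: $296,450 · Logistics: $50,500 · R&D: $394,050

Total floor area = 11,820.
Raw shares: Maintenance 4,729/11,820 × $741,000 = 296,462.69; Logistics 805/11,820 × $741,000 = 50,465.74; R&D 6,286/11,820 × $741,000 = 394,071.57.
At nearest $50: Maintenance $296,450; Logistics $50,450; R&D $394,050. Sum = $740,950.
Difference $741,000 − $740,950 = +$50 applied to Logistics: Logistics becomes $50,500.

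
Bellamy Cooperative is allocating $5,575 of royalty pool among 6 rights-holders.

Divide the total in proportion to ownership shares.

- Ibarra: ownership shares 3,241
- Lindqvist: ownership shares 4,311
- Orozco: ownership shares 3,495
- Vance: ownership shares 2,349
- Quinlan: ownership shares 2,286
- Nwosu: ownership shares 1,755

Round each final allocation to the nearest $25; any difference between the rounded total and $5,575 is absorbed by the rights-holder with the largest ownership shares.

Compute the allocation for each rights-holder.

Ibarra: $1,025 · Lindqvist: $1,400 · Orozco: $1,125 · Vance: $750 · Quinlan: $725 · Nwosu: $550

Sum of ownership shares: 3,241 + 4,311 + 3,495 + 2,349 + 2,286 + 1,755 = 17,437.
Pro-rata amounts: Ibarra 1,036.22; Lindqvist 1,378.32; Orozco 1,117.43; Vance 751.03; Quinlan 730.89; Nwosu 561.11.
After rounding ($25): Ibarra $1,025; Lindqvist $1,375; Orozco $1,125; Vance $750; Quinlan $725; Nwosu $550. Sum = $5,550.
Difference $5,575 − $5,550 = +$25 applied to largest ownership shares (Lindqvist): Lindqvist becomes $1,400.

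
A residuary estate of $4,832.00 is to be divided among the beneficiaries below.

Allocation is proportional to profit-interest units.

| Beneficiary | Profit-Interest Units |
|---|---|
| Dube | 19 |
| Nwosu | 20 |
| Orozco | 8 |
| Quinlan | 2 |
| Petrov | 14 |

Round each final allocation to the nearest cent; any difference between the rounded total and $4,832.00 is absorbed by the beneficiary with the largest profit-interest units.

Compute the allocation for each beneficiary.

Dube: $1,457.27; Nwosu: $1,533.96; Orozco: $613.59; Quinlan: $153.40; Petrov: $1,073.78

Combined profit-interest units = 19 + 20 + 8 + 2 + 14 = 63.
Unrounded shares: Dube 1,457.2698; Nwosu 1,533.9683; Orozco 613.5873; Quinlan 153.3968; Petrov 1,073.7778.
Rounded to nearest cent: Dube $1,457.27; Nwosu $1,533.97; Orozco $613.59; Quinlan $153.40; Petrov $1,073.78. Sum = $4,832.01.
Difference $4,832.00 − $4,832.01 = −$0.01 applied to largest profit-interest units (Nwosu): Nwosu becomes $1,533.96.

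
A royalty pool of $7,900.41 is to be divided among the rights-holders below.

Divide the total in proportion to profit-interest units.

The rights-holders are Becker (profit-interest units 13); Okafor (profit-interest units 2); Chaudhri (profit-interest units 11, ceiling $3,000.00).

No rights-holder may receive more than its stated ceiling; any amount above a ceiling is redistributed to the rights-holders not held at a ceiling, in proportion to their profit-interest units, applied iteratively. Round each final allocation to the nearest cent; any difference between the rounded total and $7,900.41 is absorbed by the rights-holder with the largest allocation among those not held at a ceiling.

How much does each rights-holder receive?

Total profit-interest units = 26.
Proportional shares (ignoring caps): Becker 3,950.2050; Okafor 607.7238; Chaudhri 3,342.4812.
Cap binds for Chaudhri ($3,000.00); residual $4,900.41 reallocated over remaining profit-interest units 15.
Remaining shares: Becker 4,247.0220 → $4,247.02; Okafor 653.3880 → $653.39.

Becker: $4,247.02 | Okafor: $653.39 | Chaudhri: $3,000.00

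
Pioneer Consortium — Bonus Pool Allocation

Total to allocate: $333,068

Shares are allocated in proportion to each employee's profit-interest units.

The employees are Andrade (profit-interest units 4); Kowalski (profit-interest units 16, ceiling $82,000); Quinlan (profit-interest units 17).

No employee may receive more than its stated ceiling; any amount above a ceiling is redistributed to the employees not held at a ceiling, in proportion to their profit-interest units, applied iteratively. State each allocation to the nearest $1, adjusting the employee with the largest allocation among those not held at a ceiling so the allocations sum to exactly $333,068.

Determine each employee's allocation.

Total profit-interest units = 37.
Proportional shares (ignoring caps): Andrade 36,007.35; Kowalski 144,029.41; Quinlan 153,031.24.
Cap binds for Kowalski ($82,000); remaining pool $251,068 reallocated over remaining profit-interest units 21.
Shares after redistribution: Andrade 47,822.48 → $47,822; Quinlan 203,245.52 → $203,246.

Andrade: $47,822 | Kowalski: $82,000 | Quinlan: $203,246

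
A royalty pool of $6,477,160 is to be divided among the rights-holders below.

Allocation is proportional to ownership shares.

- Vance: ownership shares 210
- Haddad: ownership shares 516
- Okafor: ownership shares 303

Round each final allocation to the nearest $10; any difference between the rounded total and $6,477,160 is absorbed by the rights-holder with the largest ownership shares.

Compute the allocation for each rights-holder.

Vance: $1,321,870; Haddad: $3,248,020; Okafor: $1,907,270

Sum of ownership shares: 210 + 516 + 303 = 1,029.
Unrounded shares: Vance 1,321,869.39; Haddad 3,248,021.92; Okafor 1,907,268.69.
After rounding ($10): Vance $1,321,870; Haddad $3,248,020; Okafor $1,907,270. Sum = $6,477,160.
No rounding difference to absorb.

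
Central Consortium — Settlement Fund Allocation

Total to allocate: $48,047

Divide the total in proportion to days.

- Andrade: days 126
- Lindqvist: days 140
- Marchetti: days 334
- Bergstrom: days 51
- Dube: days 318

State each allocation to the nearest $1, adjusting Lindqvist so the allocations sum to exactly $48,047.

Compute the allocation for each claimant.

Combined days = 969.
Unrounded shares: Andrade 126/969 × $48,047 = 6,247.60; Lindqvist 140/969 × $48,047 = 6,941.78; Marchetti 334/969 × $48,047 = 16,561.09; Bergstrom 51/969 × $48,047 = 2,528.79; Dube 318/969 × $48,047 = 15,767.75.
After rounding ($1): Andrade $6,248; Lindqvist $6,942; Marchetti $16,561; Bergstrom $2,529; Dube $15,768. Sum = $48,048.
Difference $48,047 − $48,048 = −$1 applied to Lindqvist: Lindqvist becomes $6,941.

Andrade: $6,248 | Lindqvist: $6,941 | Marchetti: $16,561 | Bergstrom: $2,529 | Dube: $15,768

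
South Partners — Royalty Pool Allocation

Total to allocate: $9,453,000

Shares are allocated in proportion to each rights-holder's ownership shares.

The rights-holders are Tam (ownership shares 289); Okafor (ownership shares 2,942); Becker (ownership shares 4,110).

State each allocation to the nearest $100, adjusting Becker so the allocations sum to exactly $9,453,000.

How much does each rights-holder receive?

Tam: $372,100 · Okafor: $3,788,400 · Becker: $5,292,500

Combined ownership shares = 7,341.
Unrounded shares: Tam 289/7,341 × $9,453,000 = 372,145.08; Okafor 2,942/7,341 × $9,453,000 = 3,788,411.12; Becker 4,110/7,341 × $9,453,000 = 5,292,443.81.
At nearest $100: Tam $372,100; Okafor $3,788,400; Becker $5,292,400. Sum = $9,452,900.
Difference $9,453,000 − $9,452,900 = +$100 applied to Becker: Becker becomes $5,292,500.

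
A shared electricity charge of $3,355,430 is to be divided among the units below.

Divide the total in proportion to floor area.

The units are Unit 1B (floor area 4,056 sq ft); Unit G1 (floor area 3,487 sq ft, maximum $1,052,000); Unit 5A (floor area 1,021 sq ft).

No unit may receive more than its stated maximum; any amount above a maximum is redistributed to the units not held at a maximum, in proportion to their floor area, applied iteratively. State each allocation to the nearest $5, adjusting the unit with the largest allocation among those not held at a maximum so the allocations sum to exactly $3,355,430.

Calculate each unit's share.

Unit 1B: $1,840,205; Unit G1: $1,052,000; Unit 5A: $463,225

Sum of floor area: 8,564.
Proportional shares (ignoring caps): Unit 1B 1,589,166.75; Unit G1 1,366,228.91; Unit 5A 400,034.33.
Cap binds for Unit G1 ($1,052,000); residual $2,303,430 reallocated over remaining floor area 5,077.
Redistributed shares: Unit 1B 1,840,203.29 → $1,840,205; Unit 5A 463,226.71 → $463,225.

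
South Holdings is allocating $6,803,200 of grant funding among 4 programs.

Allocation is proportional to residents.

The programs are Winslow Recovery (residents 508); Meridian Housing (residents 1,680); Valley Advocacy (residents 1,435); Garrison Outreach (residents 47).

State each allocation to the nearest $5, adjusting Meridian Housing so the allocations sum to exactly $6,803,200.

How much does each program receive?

Winslow Recovery: $941,695 | Meridian Housing: $3,114,275 | Valley Advocacy: $2,660,105 | Garrison Outreach: $87,125

Total residents = 3,670.
Pro-rata amounts: Winslow Recovery 508/3,670 × $6,803,200 = 941,696.35; Meridian Housing 1,680/3,670 × $6,803,200 = 3,114,271.39; Valley Advocacy 1,435/3,670 × $6,803,200 = 2,660,106.81; Garrison Outreach 47/3,670 × $6,803,200 = 87,125.45.
At nearest $5: Winslow Recovery $941,695; Meridian Housing $3,114,270; Valley Advocacy $2,660,105; Garrison Outreach $87,125. Sum = $6,803,195.
Difference $6,803,200 − $6,803,195 = +$5 applied to Meridian Housing: Meridian Housing becomes $3,114,275.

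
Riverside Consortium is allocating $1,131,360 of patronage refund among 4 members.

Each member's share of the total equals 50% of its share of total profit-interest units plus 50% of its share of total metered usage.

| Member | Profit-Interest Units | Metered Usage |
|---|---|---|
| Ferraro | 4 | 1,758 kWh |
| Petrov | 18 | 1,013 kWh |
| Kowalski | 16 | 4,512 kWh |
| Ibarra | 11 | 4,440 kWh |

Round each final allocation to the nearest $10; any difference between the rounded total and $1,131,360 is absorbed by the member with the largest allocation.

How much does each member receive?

Totals — profit-interest units 49, metered usage 11,723.
Blended shares (50% profit-interest units + 50% metered usage): Ferraro 0.1158; Petrov 0.2269; Kowalski 0.3557; Ibarra 0.3016.
Proportional shares: Ferraro 131,008.24; Petrov 256,681.98; Kowalski 402,433.25; Ibarra 341,236.53.
After rounding ($10): Ferraro $131,010; Petrov $256,680; Kowalski $402,430; Ibarra $341,240. Sum = $1,131,360.
Sum already equals the total — no adjustment.

Ferraro: $131,010 | Petrov: $256,680 | Kowalski: $402,430 | Ibarra: $341,240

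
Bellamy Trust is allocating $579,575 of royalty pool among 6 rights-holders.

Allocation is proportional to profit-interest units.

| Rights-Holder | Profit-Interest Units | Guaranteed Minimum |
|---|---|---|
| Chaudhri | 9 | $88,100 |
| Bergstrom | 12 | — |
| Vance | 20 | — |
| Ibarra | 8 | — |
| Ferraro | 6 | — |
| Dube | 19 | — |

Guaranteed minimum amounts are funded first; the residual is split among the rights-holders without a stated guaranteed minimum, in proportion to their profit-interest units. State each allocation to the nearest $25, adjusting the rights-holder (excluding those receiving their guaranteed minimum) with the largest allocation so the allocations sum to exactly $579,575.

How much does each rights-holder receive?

Chaudhri: $88,100 · Bergstrom: $90,725 · Vance: $151,225 · Ibarra: $60,500 · Ferraro: $45,375 · Dube: $143,650

Minimums first: Chaudhri $88,100. Balance $491,475.
Balance split over remaining profit-interest units 65: Bergstrom 90,733.85 → $90,725; Vance 151,223.08 → $151,225; Ibarra 60,489.23 → $60,500; Ferraro 45,366.92 → $45,375; Dube 143,661.92 → $143,650.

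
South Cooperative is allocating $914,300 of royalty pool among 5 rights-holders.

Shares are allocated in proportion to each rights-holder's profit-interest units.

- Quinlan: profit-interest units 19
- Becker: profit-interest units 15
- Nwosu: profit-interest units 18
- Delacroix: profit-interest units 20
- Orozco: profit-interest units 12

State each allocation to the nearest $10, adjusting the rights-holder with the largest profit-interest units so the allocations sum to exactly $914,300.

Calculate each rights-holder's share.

Quinlan: $206,810 | Becker: $163,270 | Nwosu: $195,920 | Delacroix: $217,690 | Orozco: $130,610

Sum of profit-interest units: 19 + 15 + 18 + 20 + 12 = 84.
Pro-rata amounts: Quinlan 206,805.95; Becker 163,267.86; Nwosu 195,921.43; Delacroix 217,690.48; Orozco 130,614.29.
After rounding ($10): Quinlan $206,810; Becker $163,270; Nwosu $195,920; Delacroix $217,690; Orozco $130,610. Sum = $914,300.
Rounded total matches; no reconciliation needed.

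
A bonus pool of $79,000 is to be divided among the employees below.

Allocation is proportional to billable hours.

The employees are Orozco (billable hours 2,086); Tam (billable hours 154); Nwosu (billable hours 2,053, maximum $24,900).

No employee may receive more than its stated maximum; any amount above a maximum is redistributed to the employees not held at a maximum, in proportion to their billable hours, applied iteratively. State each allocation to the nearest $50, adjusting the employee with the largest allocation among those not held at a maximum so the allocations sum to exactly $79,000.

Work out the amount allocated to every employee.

Combined billable hours = 4,293.
Proportional shares (ignoring caps): Orozco 38,386.68; Tam 2,833.92; Nwosu 37,779.41.
Capped: Nwosu ($24,900); remaining pool $54,100 reallocated over remaining billable hours 2,240.
Remaining shares: Orozco 50,380.62 → $50,400; Tam 3,719.38 → $3,700.

Orozco: $50,400 · Tam: $3,700 · Nwosu: $24,900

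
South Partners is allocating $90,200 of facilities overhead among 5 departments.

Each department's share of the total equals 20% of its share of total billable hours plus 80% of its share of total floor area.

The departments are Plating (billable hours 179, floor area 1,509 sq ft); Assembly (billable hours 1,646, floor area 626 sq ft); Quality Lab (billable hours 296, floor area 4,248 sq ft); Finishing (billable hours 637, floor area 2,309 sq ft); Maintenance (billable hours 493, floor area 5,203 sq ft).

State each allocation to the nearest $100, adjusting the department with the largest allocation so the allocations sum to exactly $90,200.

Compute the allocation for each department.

Totals — billable hours 3,251, floor area 13,895.
Composite weights (20% billable hours + 80% floor area): Plating 0.0979; Assembly 0.1373; Quality Lab 0.2628; Finishing 0.1721; Maintenance 0.3299.
Proportional shares: Plating 8,829.87; Assembly 12,384.72; Quality Lab 23,703.38; Finishing 15,525.93; Maintenance 29,756.09.
After rounding ($100): Plating $8,800; Assembly $12,400; Quality Lab $23,700; Finishing $15,500; Maintenance $29,800. Sum = $90,200.
No rounding difference to absorb.

Plating: $8,800 · Assembly: $12,400 · Quality Lab: $23,700 · Finishing: $15,500 · Maintenance: $29,800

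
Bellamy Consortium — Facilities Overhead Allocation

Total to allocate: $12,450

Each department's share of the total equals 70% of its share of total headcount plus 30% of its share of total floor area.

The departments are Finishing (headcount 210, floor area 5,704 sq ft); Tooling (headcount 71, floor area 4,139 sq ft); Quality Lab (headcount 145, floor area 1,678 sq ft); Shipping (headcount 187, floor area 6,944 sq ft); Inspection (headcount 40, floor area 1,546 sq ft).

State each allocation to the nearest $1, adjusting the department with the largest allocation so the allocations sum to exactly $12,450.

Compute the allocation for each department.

Finishing: $3,868 · Tooling: $1,720 · Quality Lab: $2,248 · Shipping: $3,792 · Inspection: $822

Headcount total 653; floor area total 20,011.
Blended shares (70% headcount + 30% floor area): Finishing 0.3106; Tooling 0.1382; Quality Lab 0.1806; Shipping 0.3046; Inspection 0.0661.
Proportional shares: Finishing 3,867.32; Tooling 1,720.11; Quality Lab 2,248.38; Shipping 3,791.80; Inspection 822.40.
After rounding ($1): Finishing $3,867; Tooling $1,720; Quality Lab $2,248; Shipping $3,792; Inspection $822. Sum = $12,449.
Difference $12,450 − $12,449 = +$1 applied to largest allocation (Finishing): Finishing becomes $3,868.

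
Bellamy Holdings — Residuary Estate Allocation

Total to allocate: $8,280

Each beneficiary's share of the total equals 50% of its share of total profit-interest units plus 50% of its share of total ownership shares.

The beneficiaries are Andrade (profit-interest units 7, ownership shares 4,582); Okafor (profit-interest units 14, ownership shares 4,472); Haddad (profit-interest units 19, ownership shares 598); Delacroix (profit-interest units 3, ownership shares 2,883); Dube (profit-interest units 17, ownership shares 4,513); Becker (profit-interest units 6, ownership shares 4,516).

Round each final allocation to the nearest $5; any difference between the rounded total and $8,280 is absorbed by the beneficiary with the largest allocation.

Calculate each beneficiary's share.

Totals — profit-interest units 66, ownership shares 21,564.
Blended shares (50% profit-interest units + 50% ownership shares): Andrade 0.1593; Okafor 0.2098; Haddad 0.1578; Delacroix 0.0896; Dube 0.2334; Becker 0.1502.
Proportional shares: Andrade 1,318.77; Okafor 1,736.75; Haddad 1,306.63; Delacroix 741.68; Dube 1,932.80; Becker 1,243.38.
At nearest $5: Andrade $1,320; Okafor $1,735; Haddad $1,305; Delacroix $740; Dube $1,935; Becker $1,245. Sum = $8,280.
No rounding difference to absorb.

Andrade: $1,320 | Okafor: $1,735 | Haddad: $1,305 | Delacroix: $740 | Dube: $1,935 | Becker: $1,245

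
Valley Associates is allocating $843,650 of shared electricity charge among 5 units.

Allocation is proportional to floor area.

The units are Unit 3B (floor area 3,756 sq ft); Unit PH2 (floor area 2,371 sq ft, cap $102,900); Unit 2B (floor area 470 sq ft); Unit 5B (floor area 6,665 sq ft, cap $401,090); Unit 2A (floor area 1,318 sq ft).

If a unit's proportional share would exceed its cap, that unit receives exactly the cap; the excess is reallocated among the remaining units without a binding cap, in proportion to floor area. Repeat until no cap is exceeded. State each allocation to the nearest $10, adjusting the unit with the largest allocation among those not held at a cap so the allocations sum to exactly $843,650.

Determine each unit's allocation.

Sum of floor area: 14,580.
Pro-rata shares before constraints: Unit 3B 217,335.35; Unit PH2 137,194.39; Unit 2B 27,195.85; Unit 5B 385,660.31; Unit 2A 76,264.11.
Held at cap: Unit PH2 ($102,900); balance $740,750 reallocated over remaining floor area 12,209.
Held at cap: Unit 5B ($401,090); balance $339,660 reallocated over remaining floor area 5,544.
Remaining shares: Unit 3B 230,115.97 → $230,120; Unit 2B 28,795.13 → $28,800; Unit 2A 80,748.90 → $80,750.
Rounding difference −$10 applied to Unit 3B → $230,110.

Unit 3B: $230,110 | Unit PH2: $102,900 | Unit 2B: $28,800 | Unit 5B: $401,090 | Unit 2A: $80,750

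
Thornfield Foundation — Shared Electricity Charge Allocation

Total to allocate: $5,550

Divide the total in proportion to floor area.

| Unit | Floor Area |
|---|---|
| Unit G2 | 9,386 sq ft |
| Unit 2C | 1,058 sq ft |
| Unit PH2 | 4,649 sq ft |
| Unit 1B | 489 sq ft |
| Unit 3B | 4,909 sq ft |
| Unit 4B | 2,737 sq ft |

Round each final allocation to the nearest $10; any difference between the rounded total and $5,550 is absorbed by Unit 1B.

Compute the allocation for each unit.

Total floor area = 23,228.
Proportional shares: Unit G2 9,386/23,228 × $5,550 = 2,242.65; Unit 2C 1,058/23,228 × $5,550 = 252.79; Unit PH2 4,649/23,228 × $5,550 = 1,110.81; Unit 1B 489/23,228 × $5,550 = 116.84; Unit 3B 4,909/23,228 × $5,550 = 1,172.94; Unit 4B 2,737/23,228 × $5,550 = 653.97.
Rounded to nearest $10: Unit G2 $2,240; Unit 2C $250; Unit PH2 $1,110; Unit 1B $120; Unit 3B $1,170; Unit 4B $650. Sum = $5,540.
Difference $5,550 − $5,540 = +$10 applied to Unit 1B: Unit 1B becomes $130.

Unit G2: $2,240 · Unit 2C: $250 · Unit PH2: $1,110 · Unit 1B: $130 · Unit 3B: $1,170 · Unit 4B: $650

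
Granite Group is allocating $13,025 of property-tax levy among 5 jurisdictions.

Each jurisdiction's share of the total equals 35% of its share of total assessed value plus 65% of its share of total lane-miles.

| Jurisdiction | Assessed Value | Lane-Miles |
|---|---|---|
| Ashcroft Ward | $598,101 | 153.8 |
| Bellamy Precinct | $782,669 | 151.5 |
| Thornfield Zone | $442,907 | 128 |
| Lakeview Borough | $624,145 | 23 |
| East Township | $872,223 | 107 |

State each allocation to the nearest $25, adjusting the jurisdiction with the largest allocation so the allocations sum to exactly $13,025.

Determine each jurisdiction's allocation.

Ashcroft Ward: $3,125 · Bellamy Precinct: $3,375 · Thornfield Zone: $2,525 · Lakeview Borough: $1,200 · East Township: $2,800

Assessed value total 3,320,045; lane-miles total 563.3.
Composite weights (35% assessed value + 65% lane-miles): Ashcroft Ward 0.2405; Bellamy Precinct 0.2573; Thornfield Zone 0.1944; Lakeview Borough 0.0923; East Township 0.2154.
Proportional shares: Ashcroft Ward 3,132.83; Bellamy Precinct 3,351.69; Thornfield Zone 2,531.96; Lakeview Borough 1,202.70; East Township 2,805.83.
At nearest $25: Ashcroft Ward $3,125; Bellamy Precinct $3,350; Thornfield Zone $2,525; Lakeview Borough $1,200; East Township $2,800. Sum = $13,000.
Difference $13,025 − $13,000 = +$25 applied to largest allocation (Bellamy Precinct): Bellamy Precinct becomes $3,375.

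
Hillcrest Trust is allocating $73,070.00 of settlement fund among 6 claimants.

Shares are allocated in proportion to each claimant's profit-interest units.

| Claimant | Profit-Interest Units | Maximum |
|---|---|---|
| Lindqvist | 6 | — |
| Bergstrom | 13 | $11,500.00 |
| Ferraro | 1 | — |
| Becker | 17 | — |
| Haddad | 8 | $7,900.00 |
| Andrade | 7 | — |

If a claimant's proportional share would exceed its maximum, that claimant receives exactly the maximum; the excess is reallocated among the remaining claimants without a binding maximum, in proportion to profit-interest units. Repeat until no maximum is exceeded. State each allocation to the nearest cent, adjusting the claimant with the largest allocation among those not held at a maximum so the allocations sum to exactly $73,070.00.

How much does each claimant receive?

Profit-interest units total: 52.
Proportional shares (ignoring caps): Lindqvist 8,431.1538; Bergstrom 18,267.5000; Ferraro 1,405.1923; Becker 23,888.2692; Haddad 11,241.5385; Andrade 9,836.3462.
Capped: Bergstrom ($11,500.00), Haddad ($7,900.00); remaining pool $53,670.00 reallocated over remaining profit-interest units 31.
Shares after redistribution: Lindqvist 10,387.7419 → $10,387.74; Ferraro 1,731.2903 → $1,731.29; Becker 29,431.9355 → $29,431.94; Andrade 12,119.0323 → $12,119.03.

Lindqvist: $10,387.74; Bergstrom: $11,500.00; Ferraro: $1,731.29; Becker: $29,431.94; Haddad: $7,900.00; Andrade: $12,119.03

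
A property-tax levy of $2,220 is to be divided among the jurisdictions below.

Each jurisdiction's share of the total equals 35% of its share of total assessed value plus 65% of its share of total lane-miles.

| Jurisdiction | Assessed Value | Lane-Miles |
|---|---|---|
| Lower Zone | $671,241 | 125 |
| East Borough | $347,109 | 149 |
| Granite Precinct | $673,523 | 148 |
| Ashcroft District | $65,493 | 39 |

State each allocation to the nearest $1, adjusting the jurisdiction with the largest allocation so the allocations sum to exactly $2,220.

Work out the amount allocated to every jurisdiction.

Totals — assessed value 1,757,366, lane-miles 461.
Combined weights (35% assessed value + 65% lane-miles): Lower Zone 0.3099; East Borough 0.2792; Granite Precinct 0.3428; Ashcroft District 0.0680.
Unrounded shares: Lower Zone 688.05; East Borough 619.86; Granite Precinct 761.05; Ashcroft District 151.03.
At nearest $1: Lower Zone $688; East Borough $620; Granite Precinct $761; Ashcroft District $151. Sum = $2,220.
No rounding difference to absorb.

Lower Zone: $688 · East Borough: $620 · Granite Precinct: $761 · Ashcroft District: $151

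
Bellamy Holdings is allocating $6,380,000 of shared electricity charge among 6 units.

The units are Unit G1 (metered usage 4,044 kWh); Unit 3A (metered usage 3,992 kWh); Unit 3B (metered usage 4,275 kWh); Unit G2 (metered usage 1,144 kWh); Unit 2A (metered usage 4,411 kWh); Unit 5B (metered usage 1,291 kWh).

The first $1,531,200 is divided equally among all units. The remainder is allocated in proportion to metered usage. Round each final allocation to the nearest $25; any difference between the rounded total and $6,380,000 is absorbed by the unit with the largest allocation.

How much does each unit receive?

Unit G1: $1,278,775 · Unit 3A: $1,265,600 · Unit 3B: $1,337,250 · Unit G2: $544,750 · Unit 2A: $1,371,650 · Unit 5B: $581,975

Equal tier: $1,531,200 ÷ 6 = $255,200 apiece.
Remainder $4,848,800 by metered usage (total 19,157): Unit G1 1,023,570.87 → $1,023,575; Unit 3A 1,010,409.23 → $1,010,400; Unit 3B 1,082,038.94 → $1,082,050; Unit G2 289,556.15 → $289,550; Unit 2A 1,116,461.70 → $1,116,450; Unit 5B 326,763.10 → $326,775.
Totals: Unit G1 $255,200 + $1,023,575 = $1,278,775; Unit 3A $255,200 + $1,010,400 = $1,265,600; Unit 3B $255,200 + $1,082,050 = $1,337,250; Unit G2 $255,200 + $289,550 = $544,750; Unit 2A $255,200 + $1,116,450 = $1,371,650; Unit 5B $255,200 + $326,775 = $581,975.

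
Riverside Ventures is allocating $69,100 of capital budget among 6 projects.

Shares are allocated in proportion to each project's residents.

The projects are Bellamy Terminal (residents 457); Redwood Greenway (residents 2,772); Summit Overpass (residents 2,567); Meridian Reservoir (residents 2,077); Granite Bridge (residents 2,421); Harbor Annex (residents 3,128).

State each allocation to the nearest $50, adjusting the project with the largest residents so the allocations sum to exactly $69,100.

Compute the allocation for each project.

Bellamy Terminal: $2,350 · Redwood Greenway: $14,250 · Summit Overpass: $13,200 · Meridian Reservoir: $10,700 · Granite Bridge: $12,450 · Harbor Annex: $16,150

Total residents = 457 + 2,772 + 2,567 + 2,077 + 2,421 + 3,128 = 13,422.
Pro-rata amounts: Bellamy Terminal 2,352.76; Redwood Greenway 14,270.99; Summit Overpass 13,215.59; Meridian Reservoir 10,692.94; Granite Bridge 12,463.95; Harbor Annex 16,103.77.
After rounding ($50): Bellamy Terminal $2,350; Redwood Greenway $14,250; Summit Overpass $13,200; Meridian Reservoir $10,700; Granite Bridge $12,450; Harbor Annex $16,100. Sum = $69,050.
Difference $69,100 − $69,050 = +$50 applied to largest residents (Harbor Annex): Harbor Annex becomes $16,150.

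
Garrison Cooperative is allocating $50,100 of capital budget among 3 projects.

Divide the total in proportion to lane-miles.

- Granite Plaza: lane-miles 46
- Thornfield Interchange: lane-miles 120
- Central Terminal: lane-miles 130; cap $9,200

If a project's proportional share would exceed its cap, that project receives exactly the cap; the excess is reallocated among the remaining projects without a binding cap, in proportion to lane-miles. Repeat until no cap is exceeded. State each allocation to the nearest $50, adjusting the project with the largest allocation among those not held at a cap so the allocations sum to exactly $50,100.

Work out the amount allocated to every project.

Total lane-miles = 296.
Unconstrained shares: Granite Plaza 7,785.81; Thornfield Interchange 20,310.81; Central Terminal 22,003.38.
Cap binds for Central Terminal ($9,200); remaining pool $40,900 reallocated over remaining lane-miles 166.
Shares after redistribution: Granite Plaza 11,333.73 → $11,350; Thornfield Interchange 29,566.27 → $29,550.

Granite Plaza: $11,350; Thornfield Interchange: $29,550; Central Terminal: $9,200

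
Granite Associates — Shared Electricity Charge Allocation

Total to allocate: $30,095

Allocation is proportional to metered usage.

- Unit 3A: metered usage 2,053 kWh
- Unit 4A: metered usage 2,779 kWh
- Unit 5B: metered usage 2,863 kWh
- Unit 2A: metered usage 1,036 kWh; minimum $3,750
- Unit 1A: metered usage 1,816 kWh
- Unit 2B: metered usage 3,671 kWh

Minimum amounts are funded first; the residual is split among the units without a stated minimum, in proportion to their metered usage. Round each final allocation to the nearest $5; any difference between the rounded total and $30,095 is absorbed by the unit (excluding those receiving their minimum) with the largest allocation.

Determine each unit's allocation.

Fund the minimums — Unit 2A $3,750. Residual $26,345.
Residual split over remaining metered usage 13,182: Unit 3A 4,103.04 → $4,105; Unit 4A 5,553.99 → $5,555; Unit 5B 5,721.87 → $5,720; Unit 1A 3,629.38 → $3,630; Unit 2B 7,336.71 → $7,335.

Unit 3A: $4,105 · Unit 4A: $5,555 · Unit 5B: $5,720 · Unit 2A: $3,750 · Unit 1A: $3,630 · Unit 2B: $7,335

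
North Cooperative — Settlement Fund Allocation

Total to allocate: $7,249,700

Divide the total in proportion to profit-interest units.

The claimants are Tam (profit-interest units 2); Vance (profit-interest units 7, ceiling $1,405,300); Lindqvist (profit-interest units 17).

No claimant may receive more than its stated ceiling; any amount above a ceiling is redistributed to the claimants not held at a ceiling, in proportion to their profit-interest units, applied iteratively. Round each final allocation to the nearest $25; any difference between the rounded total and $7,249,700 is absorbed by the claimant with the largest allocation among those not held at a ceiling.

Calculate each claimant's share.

Tam: $615,200 | Vance: $1,405,300 | Lindqvist: $5,229,200

Total profit-interest units = 26.
Unconstrained shares: Tam 557,669.23; Vance 1,951,842.31; Lindqvist 4,740,188.46.
Cap binds for Vance ($1,405,300); residual $5,844,400 reallocated over remaining profit-interest units 19.
Shares after redistribution: Tam 615,200.00 → $615,200; Lindqvist 5,229,200.00 → $5,229,200.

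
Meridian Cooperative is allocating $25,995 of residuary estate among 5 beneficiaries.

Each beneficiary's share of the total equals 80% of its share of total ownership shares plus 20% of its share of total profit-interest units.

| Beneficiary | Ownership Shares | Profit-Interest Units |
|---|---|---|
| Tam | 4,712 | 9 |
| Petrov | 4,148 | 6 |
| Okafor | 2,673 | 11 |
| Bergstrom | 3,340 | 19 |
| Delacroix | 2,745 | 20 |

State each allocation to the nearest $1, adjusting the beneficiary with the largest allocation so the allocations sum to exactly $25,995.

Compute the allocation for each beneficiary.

Tam: $6,282; Petrov: $5,376; Okafor: $4,035; Bergstrom: $5,462; Delacroix: $4,840

Totals — ownership shares 17,618, profit-interest units 65.
Blended shares (80% ownership shares + 20% profit-interest units): Tam 0.2417; Petrov 0.2068; Okafor 0.1552; Bergstrom 0.2101; Delacroix 0.1862.
Pro-rata amounts: Tam 6,281.83; Petrov 5,376.14; Okafor 4,035.00; Bergstrom 5,462.19; Delacroix 4,839.85.
At nearest $1: Tam $6,282; Petrov $5,376; Okafor $4,035; Bergstrom $5,462; Delacroix $4,840. Sum = $25,995.
No rounding difference to absorb.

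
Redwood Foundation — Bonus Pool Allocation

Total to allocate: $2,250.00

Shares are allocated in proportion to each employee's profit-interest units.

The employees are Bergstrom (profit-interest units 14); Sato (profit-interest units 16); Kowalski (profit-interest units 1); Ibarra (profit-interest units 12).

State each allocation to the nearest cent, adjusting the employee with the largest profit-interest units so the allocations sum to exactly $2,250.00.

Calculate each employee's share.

Total profit-interest units = 14 + 16 + 1 + 12 = 43.
Unrounded shares: Bergstrom 732.5581; Sato 837.2093; Kowalski 52.3256; Ibarra 627.9070.
Rounded to nearest cent: Bergstrom $732.56; Sato $837.21; Kowalski $52.33; Ibarra $627.91. Sum = $2,250.01.
Difference $2,250.00 − $2,250.01 = −$0.01 applied to largest profit-interest units (Sato): Sato becomes $837.20.

Bergstrom: $732.56 | Sato: $837.20 | Kowalski: $52.33 | Ibarra: $627.91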